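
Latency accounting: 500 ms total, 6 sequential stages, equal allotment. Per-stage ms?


Formula: per_stage = total_budget / stages
per_stage = 500 / 6
per_stage = 83.33 ms

83.33 ms


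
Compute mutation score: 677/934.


Mutation score = killed / total * 100
Mutation score = 677 / 934 * 100
Mutation score = 72.48%

72.48%


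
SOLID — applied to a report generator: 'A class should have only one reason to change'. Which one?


This describes the Single Responsibility Principle (SRP)

Single Responsibility Principle (SRP)


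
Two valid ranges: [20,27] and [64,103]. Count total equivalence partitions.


Valid ranges: [20,27] and [64,103]
Class 1: x < 20 — invalid
Class 2: 20 ≤ x ≤ 27 — valid
Class 3: 27 < x < 64 — invalid (gap between ranges)
Class 4: 64 ≤ x ≤ 103 — valid
Class 5: x > 103 — invalid
Total equivalence classes: 5

5 equivalence classes


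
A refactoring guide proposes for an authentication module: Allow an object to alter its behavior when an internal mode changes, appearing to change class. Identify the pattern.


This matches the State pattern

State


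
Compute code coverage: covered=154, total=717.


Coverage = covered / total * 100
Coverage = 154 / 717 * 100
Coverage = 21.48%

21.48%


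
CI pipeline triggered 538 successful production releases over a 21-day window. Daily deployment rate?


Formula: deployments per day = releases / days
= 538 / 21
= 25.619 deploys/day
(equivalently, 179.33 deploys/week)

25.619 deploys/day


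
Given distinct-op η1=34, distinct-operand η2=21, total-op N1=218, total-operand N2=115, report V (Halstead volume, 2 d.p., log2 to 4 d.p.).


Formula: V = N * log2(η), where N = N1 + N2 and η = η1 + η2
η = 34 + 21 = 55
N = 218 + 115 = 333
log2(55) ≈ 5.7814
V = 333 * 5.7814 = 1925.21

1925.21


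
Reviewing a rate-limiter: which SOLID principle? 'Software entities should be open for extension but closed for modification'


This describes the Open/Closed Principle (OCP)

Open/Closed Principle (OCP)


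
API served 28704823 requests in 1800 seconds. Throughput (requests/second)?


Formula: throughput = requests / seconds
throughput = 28704823 / 1800
throughput = 15947.12 requests/second

15947.12 requests/second


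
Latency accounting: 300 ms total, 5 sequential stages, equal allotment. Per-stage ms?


Formula: per_stage = total_budget / stages
per_stage = 300 / 5
per_stage = 60.0 ms

60.0 ms


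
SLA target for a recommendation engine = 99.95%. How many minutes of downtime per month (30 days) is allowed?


Formula: allowed downtime = period * (100 - SLA) / 100
Period (month (30 days)) = 43200 minutes
Unavailability fraction = (100 - 99.95) / 100
Allowed downtime = 43200 * (100 - 99.95) / 100
Allowed downtime = 21.6 minutes

21.6 minutes


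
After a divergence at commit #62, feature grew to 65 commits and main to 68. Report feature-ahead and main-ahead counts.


Common ancestor: commit #62
feature commits after divergence: 65 - 62 = 3
main commits after divergence: 68 - 62 = 6
feature is 3 commits ahead of main
main is 6 commits ahead of feature

feature ahead: 3, main ahead: 6


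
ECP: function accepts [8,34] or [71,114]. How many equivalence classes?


Valid ranges: [8,34] and [71,114]
Class 1: x < 8 — invalid
Class 2: 8 ≤ x ≤ 34 — valid
Class 3: 34 < x < 71 — invalid (gap between ranges)
Class 4: 71 ≤ x ≤ 114 — valid
Class 5: x > 114 — invalid
Total equivalence classes: 5

5 equivalence classes


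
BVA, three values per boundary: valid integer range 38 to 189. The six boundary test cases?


Range: [38, 189]
Boundaries: just below min, min, min+1, max-1, max, just above max
Values: [37, 38, 39, 188, 189, 190]

[37, 38, 39, 188, 189, 190]


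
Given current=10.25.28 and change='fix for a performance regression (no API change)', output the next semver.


Current: 10.25.28
Change category: 'fix for a performance regression (no API change)' → patch bump
SemVer rule: patch bump → increment PATCH (MAJOR and MINOR unchanged)
New: 10.25.29

10.25.29


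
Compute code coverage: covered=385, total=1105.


Coverage = covered / total * 100
Coverage = 385 / 1105 * 100
Coverage = 34.84%

34.84%


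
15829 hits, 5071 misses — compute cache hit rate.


Formula: hit rate = hits / (hits + misses) * 100
hit rate = 15829 / (15829 + 5071) * 100
hit rate = 15829 / 20900 * 100
hit rate = 75.74%

75.74%


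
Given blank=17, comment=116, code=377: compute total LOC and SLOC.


Total LOC = blank + comment + code
Total LOC = 17 + 116 + 377 = 510
SLOC (source only) = code = 377

Total LOC: 510, SLOC: 377


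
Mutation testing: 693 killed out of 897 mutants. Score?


Mutation score = killed / total * 100
Mutation score = 693 / 897 * 100
Mutation score = 77.26%

77.26%


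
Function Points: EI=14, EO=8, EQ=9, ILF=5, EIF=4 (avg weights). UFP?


UFP = EI*4 + EO*5 + EQ*4 + ILF*10 + EIF*7
UFP = 14*4 + 8*5 + 9*4 + 5*10 + 4*7
UFP = 56 + 40 + 36 + 50 + 28
UFP = 210

210


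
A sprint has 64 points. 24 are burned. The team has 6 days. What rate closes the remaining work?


Formula: Required rate = Remaining points / Days left
Remaining = 64 - 24 = 40 points
Required rate = 40 / 6 = 6.67 points/day

6.67 points/day


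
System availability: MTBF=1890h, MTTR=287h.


Availability = MTBF / (MTBF + MTTR)
Availability = 1890 / (1890 + 287)
Availability = 1890 / 2177
Availability = 86.8167%

86.8167%


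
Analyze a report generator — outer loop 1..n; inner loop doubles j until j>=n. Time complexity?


Reasoning: linear outer times logarithmic inner
Complexity: O(n log n)

O(n log n)


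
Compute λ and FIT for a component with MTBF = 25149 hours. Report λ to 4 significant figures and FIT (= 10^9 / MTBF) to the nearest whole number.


Formula: λ = 1 / MTBF; FIT = λ × 1e9 = 1e9 / MTBF
λ = 1 / 25149 ≈ 3.976e-05 failures/hour
FIT = 1e9 / 25149 ≈ 39763 failures per 1e9 hours (nearest whole number)

λ = 3.976e-05 /h, FIT = 39763


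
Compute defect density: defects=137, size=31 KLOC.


Defect density = defects / KLOC
Defect density = 137 / 31
Defect density = 4.419 defects/KLOC

4.419 defects/KLOC


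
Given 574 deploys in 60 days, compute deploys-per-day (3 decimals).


Formula: deployments per day = releases / days
= 574 / 60
= 9.567 deploys/day
(equivalently, 66.97 deploys/week)

9.567 deploys/day


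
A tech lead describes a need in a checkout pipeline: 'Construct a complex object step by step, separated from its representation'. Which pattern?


This matches the Builder pattern

Builder


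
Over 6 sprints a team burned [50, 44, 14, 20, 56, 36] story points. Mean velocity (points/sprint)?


Formula: Avg velocity = Total points / Number of sprints
Points: [50, 44, 14, 20, 56, 36]
Sum = 50 + 44 + 14 + 20 + 56 + 36 = 220
Avg velocity = 220 / 6 = 36.67 points/sprint

36.67 points/sprint


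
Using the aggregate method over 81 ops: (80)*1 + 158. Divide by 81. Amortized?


Formula: Amortized cost = Total cost / Operations
Total cost = (80 * 1) + (1 * 158)
Total cost = 80 + 158 = 238
Amortized = 238 / 81 = 2.9383

2.9383


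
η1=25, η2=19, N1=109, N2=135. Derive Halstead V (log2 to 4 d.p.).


Formula: V = N * log2(η), where N = N1 + N2 and η = η1 + η2
η = 25 + 19 = 44
N = 109 + 135 = 244
log2(44) ≈ 5.4594
V = 244 * 5.4594 = 1332.09

1332.09


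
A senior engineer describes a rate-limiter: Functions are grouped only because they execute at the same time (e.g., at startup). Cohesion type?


Reasoning: Related by timing only
Type: Temporal cohesion

Temporal cohesion


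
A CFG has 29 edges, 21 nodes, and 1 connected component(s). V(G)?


Formula: V(G) = E - N + 2P
V(G) = 29 - 21 + 2*1
V(G) = 8 + 2
V(G) = 10

10


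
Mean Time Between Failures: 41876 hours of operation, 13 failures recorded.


Formula: MTBF = Total operating time / Number of failures
MTBF = 41876 / 13
MTBF = 3221.23 hours

3221.23 hours


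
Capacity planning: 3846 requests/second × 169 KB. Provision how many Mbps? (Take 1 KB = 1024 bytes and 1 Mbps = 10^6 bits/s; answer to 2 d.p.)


Formula: Mbps = payload_bytes * RPS * 8 / 1e6
Payload per request = 169 KB = 169 * 1024 = 173056 bytes
Total bytes/sec = 173056 * 3846 = 665573376
Total bits/sec = 665573376 * 8 = 5324587008
Mbps = 5324587008 / 1e6 = 5324.59

5324.59 Mbps


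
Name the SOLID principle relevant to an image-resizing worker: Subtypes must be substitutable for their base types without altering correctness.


This describes the Liskov Substitution Principle (LSP)

Liskov Substitution Principle (LSP)


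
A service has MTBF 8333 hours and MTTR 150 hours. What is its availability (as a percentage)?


Availability = MTBF / (MTBF + MTTR)
Availability = 8333 / (8333 + 150)
Availability = 8333 / 8483
Availability = 98.2318%

98.2318%


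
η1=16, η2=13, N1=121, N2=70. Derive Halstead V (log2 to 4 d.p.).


Formula: V = N * log2(η), where N = N1 + N2 and η = η1 + η2
η = 16 + 13 = 29
N = 121 + 70 = 191
log2(29) ≈ 4.8580
V = 191 * 4.8580 = 927.88

927.88


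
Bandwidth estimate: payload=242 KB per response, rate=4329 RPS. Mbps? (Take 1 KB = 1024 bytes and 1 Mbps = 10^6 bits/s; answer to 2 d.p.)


Formula: Mbps = payload_bytes * RPS * 8 / 1e6
Payload per request = 242 KB = 242 * 1024 = 247808 bytes
Total bytes/sec = 247808 * 4329 = 1072760832
Total bits/sec = 1072760832 * 8 = 8582086656
Mbps = 8582086656 / 1e6 = 8582.09

8582.09 Mbps


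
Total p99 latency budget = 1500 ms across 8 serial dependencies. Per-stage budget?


Formula: per_stage = total_budget / stages
per_stage = 1500 / 8
per_stage = 187.5 ms

187.5 ms


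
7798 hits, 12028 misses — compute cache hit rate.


Formula: hit rate = hits / (hits + misses) * 100
hit rate = 7798 / (7798 + 12028) * 100
hit rate = 7798 / 19826 * 100
hit rate = 39.33%

39.33%


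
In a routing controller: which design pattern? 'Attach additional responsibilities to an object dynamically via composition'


This matches the Decorator pattern

Decorator


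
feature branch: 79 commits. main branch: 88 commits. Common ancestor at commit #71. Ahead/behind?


Common ancestor: commit #71
feature commits after divergence: 79 - 71 = 8
main commits after divergence: 88 - 71 = 17
feature is 8 commits ahead of main
main is 17 commits ahead of feature

feature ahead: 8, main ahead: 17


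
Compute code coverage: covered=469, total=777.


Coverage = covered / total * 100
Coverage = 469 / 777 * 100
Coverage = 60.36%

60.36%


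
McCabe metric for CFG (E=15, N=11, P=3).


Formula: V(G) = E - N + 2P
V(G) = 15 - 11 + 2*3
V(G) = 4 + 6
V(G) = 10

10


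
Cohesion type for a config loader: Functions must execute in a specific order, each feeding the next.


Reasoning: Output of one is input to next
Type: Sequential cohesion

Sequential cohesion


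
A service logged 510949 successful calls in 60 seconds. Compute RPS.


Formula: throughput = requests / seconds
throughput = 510949 / 60
throughput = 8515.82 requests/second

8515.82 requests/second


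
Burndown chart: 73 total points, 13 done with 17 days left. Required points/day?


Formula: Required rate = Remaining points / Days left
Remaining = 73 - 13 = 60 points
Required rate = 60 / 17 = 3.53 points/day

3.53 points/day


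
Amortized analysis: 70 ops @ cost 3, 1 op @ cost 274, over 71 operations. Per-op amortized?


Formula: Amortized cost = Total cost / Operations
Total cost = (70 * 3) + (1 * 274)
Total cost = 210 + 274 = 484
Amortized = 484 / 71 = 6.8169

6.8169


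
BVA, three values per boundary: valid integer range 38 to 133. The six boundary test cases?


Range: [38, 133]
Boundaries: just below min, min, min+1, max-1, max, just above max
Values: [37, 38, 39, 132, 133, 134]

[37, 38, 39, 132, 133, 134]


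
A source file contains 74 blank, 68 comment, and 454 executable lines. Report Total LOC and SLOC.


Total LOC = blank + comment + code
Total LOC = 74 + 68 + 454 = 596
SLOC (source only) = code = 454

Total LOC: 596, SLOC: 454


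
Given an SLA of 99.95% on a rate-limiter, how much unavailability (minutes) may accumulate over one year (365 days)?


Formula: allowed downtime = period * (100 - SLA) / 100
Period (year (365 days)) = 525600 minutes
Unavailability fraction = (100 - 99.95) / 100
Allowed downtime = 525600 * (100 - 99.95) / 100
Allowed downtime = 262.8 minutes

262.8 minutes


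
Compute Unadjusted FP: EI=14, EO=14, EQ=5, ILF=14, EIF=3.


UFP = EI*4 + EO*5 + EQ*4 + ILF*10 + EIF*7
UFP = 14*4 + 14*5 + 5*4 + 14*10 + 3*7
UFP = 56 + 70 + 20 + 140 + 21
UFP = 307

307


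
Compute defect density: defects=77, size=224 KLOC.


Defect density = defects / KLOC
Defect density = 77 / 224
Defect density = 0.344 defects/KLOC

0.344 defects/KLOC


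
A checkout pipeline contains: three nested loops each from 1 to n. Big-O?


Reasoning: three levels of nesting over n
Complexity: O(n^3)

O(n^3)


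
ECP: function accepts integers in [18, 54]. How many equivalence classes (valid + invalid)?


Valid range: [18, 54]
Class 1: x < 18 — invalid
Class 2: 18 ≤ x ≤ 54 — valid
Class 3: x > 54 — invalid
Total equivalence classes: 3

3 equivalence classes


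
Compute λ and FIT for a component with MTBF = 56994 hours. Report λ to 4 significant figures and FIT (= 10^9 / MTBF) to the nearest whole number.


Formula: λ = 1 / MTBF; FIT = λ × 1e9 = 1e9 / MTBF
λ = 1 / 56994 ≈ 1.755e-05 failures/hour
FIT = 1e9 / 56994 ≈ 17546 failures per 1e9 hours (nearest whole number)

λ = 1.755e-05 /h, FIT = 17546


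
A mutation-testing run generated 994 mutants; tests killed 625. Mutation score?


Mutation score = killed / total * 100
Mutation score = 625 / 994 * 100
Mutation score = 62.88%

62.88%


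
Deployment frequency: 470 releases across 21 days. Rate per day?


Formula: deployments per day = releases / days
= 470 / 21
= 22.381 deploys/day
(equivalently, 156.67 deploys/week)

22.381 deploys/day


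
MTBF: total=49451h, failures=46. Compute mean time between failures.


Formula: MTBF = Total operating time / Number of failures
MTBF = 49451 / 46
MTBF = 1075.02 hours

1075.02 hours


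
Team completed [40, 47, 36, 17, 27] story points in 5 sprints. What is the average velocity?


Formula: Avg velocity = Total points / Number of sprints
Points: [40, 47, 36, 17, 27]
Sum = 40 + 47 + 36 + 17 + 27 = 167
Avg velocity = 167 / 5 = 33.4 points/sprint

33.4 points/sprint


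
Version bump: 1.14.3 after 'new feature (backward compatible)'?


Current: 1.14.3
Change category: 'new feature (backward compatible)' → minor bump
SemVer rule: minor bump → increment MINOR, reset PATCH to 0 (MAJOR unchanged)
New: 1.15.0

1.15.0


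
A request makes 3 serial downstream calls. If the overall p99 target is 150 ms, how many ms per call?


Formula: per_stage = total_budget / stages
per_stage = 150 / 3
per_stage = 50.0 ms

50.0 ms


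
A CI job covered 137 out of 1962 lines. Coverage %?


Coverage = covered / total * 100
Coverage = 137 / 1962 * 100
Coverage = 6.98%

6.98%


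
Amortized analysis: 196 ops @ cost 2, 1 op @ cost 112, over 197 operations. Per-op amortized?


Formula: Amortized cost = Total cost / Operations
Total cost = (196 * 2) + (1 * 112)
Total cost = 392 + 112 = 504
Amortized = 504 / 197 = 2.5584

2.5584


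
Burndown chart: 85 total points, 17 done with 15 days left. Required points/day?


Formula: Required rate = Remaining points / Days left
Remaining = 85 - 17 = 68 points
Required rate = 68 / 15 = 4.53 points/day

4.53 points/day


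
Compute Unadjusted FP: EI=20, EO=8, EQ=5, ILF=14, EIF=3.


UFP = EI*4 + EO*5 + EQ*4 + ILF*10 + EIF*7
UFP = 20*4 + 8*5 + 5*4 + 14*10 + 3*7
UFP = 80 + 40 + 20 + 140 + 21
UFP = 301

301


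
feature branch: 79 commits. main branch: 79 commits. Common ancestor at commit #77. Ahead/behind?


Common ancestor: commit #77
feature commits after divergence: 79 - 77 = 2
main commits after divergence: 79 - 77 = 2
feature is 2 commits ahead of main
main is 2 commits ahead of feature

feature ahead: 2, main ahead: 2


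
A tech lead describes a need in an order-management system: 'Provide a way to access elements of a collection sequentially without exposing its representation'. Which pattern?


This matches the Iterator pattern

Iterator


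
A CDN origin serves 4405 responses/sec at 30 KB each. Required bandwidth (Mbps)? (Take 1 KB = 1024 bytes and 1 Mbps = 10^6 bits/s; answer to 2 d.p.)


Formula: Mbps = payload_bytes * RPS * 8 / 1e6
Payload per request = 30 KB = 30 * 1024 = 30720 bytes
Total bytes/sec = 30720 * 4405 = 135321600
Total bits/sec = 135321600 * 8 = 1082572800
Mbps = 1082572800 / 1e6 = 1082.57

1082.57 Mbps


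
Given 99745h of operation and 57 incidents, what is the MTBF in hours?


Formula: MTBF = Total operating time / Number of failures
MTBF = 99745 / 57
MTBF = 1749.91 hours

1749.91 hours


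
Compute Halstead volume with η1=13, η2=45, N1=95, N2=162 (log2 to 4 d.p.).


Formula: V = N * log2(η), where N = N1 + N2 and η = η1 + η2
η = 13 + 45 = 58
N = 95 + 162 = 257
log2(58) ≈ 5.8580
V = 257 * 5.8580 = 1505.51

1505.51


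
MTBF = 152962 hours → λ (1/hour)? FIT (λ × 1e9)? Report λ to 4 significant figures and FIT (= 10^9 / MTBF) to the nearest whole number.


Formula: λ = 1 / MTBF; FIT = λ × 1e9 = 1e9 / MTBF
λ = 1 / 152962 ≈ 6.538e-06 failures/hour
FIT = 1e9 / 152962 ≈ 6538 failures per 1e9 hours (nearest whole number)

λ = 6.538e-06 /h, FIT = 6538


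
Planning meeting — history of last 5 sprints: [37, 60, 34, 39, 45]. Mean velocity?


Formula: Avg velocity = Total points / Number of sprints
Points: [37, 60, 34, 39, 45]
Sum = 37 + 60 + 34 + 39 + 45 = 215
Avg velocity = 215 / 5 = 43.0 points/sprint

43.0 points/sprint


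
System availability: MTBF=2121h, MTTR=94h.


Availability = MTBF / (MTBF + MTTR)
Availability = 2121 / (2121 + 94)
Availability = 2121 / 2215
Availability = 95.7562%

95.7562%


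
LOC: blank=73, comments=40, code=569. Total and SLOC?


Total LOC = blank + comment + code
Total LOC = 73 + 40 + 569 = 682
SLOC (source only) = code = 569

Total LOC: 682, SLOC: 569


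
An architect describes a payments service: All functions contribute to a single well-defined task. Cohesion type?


Reasoning: Best: single purpose
Type: Functional cohesion

Functional cohesion


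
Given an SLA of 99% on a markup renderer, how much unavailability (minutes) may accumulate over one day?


Formula: allowed downtime = period * (100 - SLA) / 100
Period (day) = 1440 minutes
Unavailability fraction = (100 - 99.0) / 100
Allowed downtime = 1440 * (100 - 99.0) / 100
Allowed downtime = 14.4 minutes

14.4 minutes


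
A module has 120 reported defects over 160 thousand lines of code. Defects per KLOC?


Defect density = defects / KLOC
Defect density = 120 / 160
Defect density = 0.75 defects/KLOC

0.75 defects/KLOC


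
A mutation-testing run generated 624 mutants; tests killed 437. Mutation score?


Mutation score = killed / total * 100
Mutation score = 437 / 624 * 100
Mutation score = 70.03%

70.03%


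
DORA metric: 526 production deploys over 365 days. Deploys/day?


Formula: deployments per day = releases / days
= 526 / 365
= 1.441 deploys/day
(equivalently, 10.09 deploys/week)

1.441 deploys/day


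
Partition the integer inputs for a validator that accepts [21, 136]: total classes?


Valid range: [21, 136]
Class 1: x < 21 — invalid
Class 2: 21 ≤ x ≤ 136 — valid
Class 3: x > 136 — invalid
Total equivalence classes: 3

3 equivalence classes


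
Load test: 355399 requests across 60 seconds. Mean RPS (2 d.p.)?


Formula: throughput = requests / seconds
throughput = 355399 / 60
throughput = 5923.32 requests/second

5923.32 requests/second


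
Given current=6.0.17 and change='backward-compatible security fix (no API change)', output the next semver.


Current: 6.0.17
Change category: 'backward-compatible security fix (no API change)' → patch bump
SemVer rule: patch bump → increment PATCH (MAJOR and MINOR unchanged)
New: 6.0.18

6.0.18


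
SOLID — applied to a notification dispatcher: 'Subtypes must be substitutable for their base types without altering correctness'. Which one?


This describes the Liskov Substitution Principle (LSP)

Liskov Substitution Principle (LSP)


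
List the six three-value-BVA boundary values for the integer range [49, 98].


Range: [49, 98]
Boundaries: just below min, min, min+1, max-1, max, just above max
Values: [48, 49, 50, 97, 98, 99]

[48, 49, 50, 97, 98, 99]


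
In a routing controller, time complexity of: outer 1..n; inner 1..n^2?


Reasoning: n times n^2
Complexity: O(n^3)

O(n^3)


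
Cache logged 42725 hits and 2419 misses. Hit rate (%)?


Formula: hit rate = hits / (hits + misses) * 100
hit rate = 42725 / (42725 + 2419) * 100
hit rate = 42725 / 45144 * 100
hit rate = 94.64%

94.64%


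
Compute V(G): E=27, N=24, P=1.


Formula: V(G) = E - N + 2P
V(G) = 27 - 24 + 2*1
V(G) = 3 + 2
V(G) = 5

5


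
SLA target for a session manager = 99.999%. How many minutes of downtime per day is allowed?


Formula: allowed downtime = period * (100 - SLA) / 100
Period (day) = 1440 minutes
Unavailability fraction = (100 - 99.999) / 100
Allowed downtime = 1440 * (100 - 99.999) / 100
Allowed downtime = 0.0144 minutes

0.0144 minutes


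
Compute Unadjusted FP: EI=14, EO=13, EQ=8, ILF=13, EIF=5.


UFP = EI*4 + EO*5 + EQ*4 + ILF*10 + EIF*7
UFP = 14*4 + 13*5 + 8*4 + 13*10 + 5*7
UFP = 56 + 65 + 32 + 130 + 35
UFP = 318

318


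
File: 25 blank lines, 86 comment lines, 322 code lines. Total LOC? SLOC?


Total LOC = blank + comment + code
Total LOC = 25 + 86 + 322 = 433
SLOC (source only) = code = 322

Total LOC: 433, SLOC: 322


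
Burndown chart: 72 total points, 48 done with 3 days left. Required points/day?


Formula: Required rate = Remaining points / Days left
Remaining = 72 - 48 = 24 points
Required rate = 24 / 3 = 8.0 points/day

8.0 points/day


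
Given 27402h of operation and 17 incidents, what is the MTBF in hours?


Formula: MTBF = Total operating time / Number of failures
MTBF = 27402 / 17
MTBF = 1611.88 hours

1611.88 hours


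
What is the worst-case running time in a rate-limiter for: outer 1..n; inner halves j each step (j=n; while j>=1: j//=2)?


Reasoning: n times log n
Complexity: O(n log n)

O(n log n)


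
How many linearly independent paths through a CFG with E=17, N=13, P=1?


Formula: V(G) = E - N + 2P
V(G) = 17 - 13 + 2*1
V(G) = 4 + 2
V(G) = 6

6


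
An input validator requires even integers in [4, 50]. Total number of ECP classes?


Constraint: even integers in [4, 50]
Class 1: x < 4 — out-of-range invalid
Class 2: x in [4,50] but odd — wrong type invalid
Class 3: x in [4,50] and even — valid
Class 4: x > 50 — out-of-range invalid
Total equivalence classes: 4

4 equivalence classes


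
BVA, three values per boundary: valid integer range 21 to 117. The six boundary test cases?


Range: [21, 117]
Boundaries: just below min, min, min+1, max-1, max, just above max
Values: [20, 21, 22, 116, 117, 118]

[20, 21, 22, 116, 117, 118]


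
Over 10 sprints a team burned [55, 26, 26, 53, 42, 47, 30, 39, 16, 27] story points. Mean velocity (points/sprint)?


Formula: Avg velocity = Total points / Number of sprints
Points: [55, 26, 26, 53, 42, 47, 30, 39, 16, 27]
Sum = 55 + 26 + 26 + 53 + 42 + 47 + 30 + 39 + 16 + 27 = 361
Avg velocity = 361 / 10 = 36.1 points/sprint

36.1 points/sprint


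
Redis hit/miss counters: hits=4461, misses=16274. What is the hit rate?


Formula: hit rate = hits / (hits + misses) * 100
hit rate = 4461 / (4461 + 16274) * 100
hit rate = 4461 / 20735 * 100
hit rate = 21.51%

21.51%


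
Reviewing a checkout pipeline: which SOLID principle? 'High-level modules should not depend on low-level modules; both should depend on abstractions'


This describes the Dependency Inversion Principle (DIP)

Dependency Inversion Principle (DIP)


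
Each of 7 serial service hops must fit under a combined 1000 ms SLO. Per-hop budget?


Formula: per_stage = total_budget / stages
per_stage = 1000 / 7
per_stage = 142.86 ms

142.86 ms


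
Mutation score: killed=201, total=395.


Mutation score = killed / total * 100
Mutation score = 201 / 395 * 100
Mutation score = 50.89%

50.89%


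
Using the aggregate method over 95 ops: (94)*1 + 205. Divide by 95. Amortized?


Formula: Amortized cost = Total cost / Operations
Total cost = (94 * 1) + (1 * 205)
Total cost = 94 + 205 = 299
Amortized = 299 / 95 = 3.1474

3.1474


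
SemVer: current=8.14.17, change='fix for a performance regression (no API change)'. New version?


Current: 8.14.17
Change category: 'fix for a performance regression (no API change)' → patch bump
SemVer rule: patch bump → increment PATCH (MAJOR and MINOR unchanged)
New: 8.14.18

8.14.18


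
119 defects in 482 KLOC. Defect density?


Defect density = defects / KLOC
Defect density = 119 / 482
Defect density = 0.247 defects/KLOC

0.247 defects/KLOC


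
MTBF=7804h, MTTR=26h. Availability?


Availability = MTBF / (MTBF + MTTR)
Availability = 7804 / (7804 + 26)
Availability = 7804 / 7830
Availability = 99.6679%

99.6679%


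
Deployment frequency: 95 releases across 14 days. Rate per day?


Formula: deployments per day = releases / days
= 95 / 14
= 6.786 deploys/day
(equivalently, 47.5 deploys/week)

6.786 deploys/day


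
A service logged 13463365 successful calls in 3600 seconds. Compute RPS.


Formula: throughput = requests / seconds
throughput = 13463365 / 3600
throughput = 3739.82 requests/second

3739.82 requests/second


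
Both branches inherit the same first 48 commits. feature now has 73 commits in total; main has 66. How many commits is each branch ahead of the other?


Common ancestor: commit #48
feature commits after divergence: 73 - 48 = 25
main commits after divergence: 66 - 48 = 18
feature is 25 commits ahead of main
main is 18 commits ahead of feature

feature ahead: 25, main ahead: 18


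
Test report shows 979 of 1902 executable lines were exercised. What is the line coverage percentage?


Coverage = covered / total * 100
Coverage = 979 / 1902 * 100
Coverage = 51.47%

51.47%


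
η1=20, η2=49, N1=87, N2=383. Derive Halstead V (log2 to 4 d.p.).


Formula: V = N * log2(η), where N = N1 + N2 and η = η1 + η2
η = 20 + 49 = 69
N = 87 + 383 = 470
log2(69) ≈ 6.1085
V = 470 * 6.1085 = 2871.00

2871.00


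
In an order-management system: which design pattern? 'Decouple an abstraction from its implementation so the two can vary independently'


This matches the Bridge pattern

Bridge


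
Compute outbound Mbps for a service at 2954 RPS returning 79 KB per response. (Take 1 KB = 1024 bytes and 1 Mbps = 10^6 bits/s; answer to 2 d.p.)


Formula: Mbps = payload_bytes * RPS * 8 / 1e6
Payload per request = 79 KB = 79 * 1024 = 80896 bytes
Total bytes/sec = 80896 * 2954 = 238966784
Total bits/sec = 238966784 * 8 = 1911734272
Mbps = 1911734272 / 1e6 = 1911.73

1911.73 Mbps


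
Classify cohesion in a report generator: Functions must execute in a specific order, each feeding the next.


Reasoning: Output of one is input to next
Type: Sequential cohesion

Sequential cohesion


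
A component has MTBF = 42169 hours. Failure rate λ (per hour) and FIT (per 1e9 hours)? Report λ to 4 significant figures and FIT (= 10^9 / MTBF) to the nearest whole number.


Formula: λ = 1 / MTBF; FIT = λ × 1e9 = 1e9 / MTBF
λ = 1 / 42169 ≈ 2.371e-05 failures/hour
FIT = 1e9 / 42169 ≈ 23714 failures per 1e9 hours (nearest whole number)

λ = 2.371e-05 /h, FIT = 23714


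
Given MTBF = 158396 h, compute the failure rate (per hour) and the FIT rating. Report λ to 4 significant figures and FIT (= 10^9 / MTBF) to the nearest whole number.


Formula: λ = 1 / MTBF; FIT = λ × 1e9 = 1e9 / MTBF
λ = 1 / 158396 ≈ 6.313e-06 failures/hour
FIT = 1e9 / 158396 ≈ 6313 failures per 1e9 hours (nearest whole number)

λ = 6.313e-06 /h, FIT = 6313


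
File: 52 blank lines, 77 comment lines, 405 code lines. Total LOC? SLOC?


Total LOC = blank + comment + code
Total LOC = 52 + 77 + 405 = 534
SLOC (source only) = code = 405

Total LOC: 534, SLOC: 405


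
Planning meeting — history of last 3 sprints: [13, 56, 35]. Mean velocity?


Formula: Avg velocity = Total points / Number of sprints
Points: [13, 56, 35]
Sum = 13 + 56 + 35 = 104
Avg velocity = 104 / 3 = 34.67 points/sprint

34.67 points/sprint


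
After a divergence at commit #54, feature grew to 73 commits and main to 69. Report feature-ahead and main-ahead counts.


Common ancestor: commit #54
feature commits after divergence: 73 - 54 = 19
main commits after divergence: 69 - 54 = 15
feature is 19 commits ahead of main
main is 15 commits ahead of feature

feature ahead: 19, main ahead: 15


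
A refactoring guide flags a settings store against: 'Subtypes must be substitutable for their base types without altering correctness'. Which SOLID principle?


This describes the Liskov Substitution Principle (LSP)

Liskov Substitution Principle (LSP)


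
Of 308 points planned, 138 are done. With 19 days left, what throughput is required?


Formula: Required rate = Remaining points / Days left
Remaining = 308 - 138 = 170 points
Required rate = 170 / 19 = 8.95 points/day

8.95 points/day


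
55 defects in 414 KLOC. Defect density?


Defect density = defects / KLOC
Defect density = 55 / 414
Defect density = 0.133 defects/KLOC

0.133 defects/KLOC


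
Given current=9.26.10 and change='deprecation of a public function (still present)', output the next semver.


Current: 9.26.10
Change category: 'deprecation of a public function (still present)' → minor bump
SemVer rule: minor bump → increment MINOR, reset PATCH to 0 (MAJOR unchanged)
New: 9.27.0

9.27.0


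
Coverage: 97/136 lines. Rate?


Coverage = covered / total * 100
Coverage = 97 / 136 * 100
Coverage = 71.32%

71.32%


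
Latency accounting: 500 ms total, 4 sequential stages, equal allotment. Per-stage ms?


Formula: per_stage = total_budget / stages
per_stage = 500 / 4
per_stage = 125.0 ms

125.0 ms


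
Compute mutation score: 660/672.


Mutation score = killed / total * 100
Mutation score = 660 / 672 * 100
Mutation score = 98.21%

98.21%


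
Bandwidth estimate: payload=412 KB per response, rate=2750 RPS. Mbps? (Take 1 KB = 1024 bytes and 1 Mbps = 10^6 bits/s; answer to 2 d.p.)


Formula: Mbps = payload_bytes * RPS * 8 / 1e6
Payload per request = 412 KB = 412 * 1024 = 421888 bytes
Total bytes/sec = 421888 * 2750 = 1160192000
Total bits/sec = 1160192000 * 8 = 9281536000
Mbps = 9281536000 / 1e6 = 9281.54

9281.54 Mbps


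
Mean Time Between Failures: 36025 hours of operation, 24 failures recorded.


Formula: MTBF = Total operating time / Number of failures
MTBF = 36025 / 24
MTBF = 1501.04 hours

1501.04 hours


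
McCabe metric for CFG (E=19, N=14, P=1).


Formula: V(G) = E - N + 2P
V(G) = 19 - 14 + 2*1
V(G) = 5 + 2
V(G) = 7

7


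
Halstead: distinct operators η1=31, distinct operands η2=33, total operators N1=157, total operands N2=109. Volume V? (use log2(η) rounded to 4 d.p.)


Formula: V = N * log2(η), where N = N1 + N2 and η = η1 + η2
η = 31 + 33 = 64
N = 157 + 109 = 266
log2(64) ≈ 6.0000
V = 266 * 6.0000 = 1596.00

1596.00


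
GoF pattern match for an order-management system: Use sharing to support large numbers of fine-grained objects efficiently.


This matches the Flyweight pattern

Flyweight


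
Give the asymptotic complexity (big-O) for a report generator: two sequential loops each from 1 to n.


Reasoning: sequential dominates: O(n) + O(n) = O(n)
Complexity: O(n)

O(n)


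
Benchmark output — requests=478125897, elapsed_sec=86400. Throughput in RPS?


Formula: throughput = requests / seconds
throughput = 478125897 / 86400
throughput = 5533.86 requests/second

5533.86 requests/second


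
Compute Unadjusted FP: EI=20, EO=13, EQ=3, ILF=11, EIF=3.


UFP = EI*4 + EO*5 + EQ*4 + ILF*10 + EIF*7
UFP = 20*4 + 13*5 + 3*4 + 11*10 + 3*7
UFP = 80 + 65 + 12 + 110 + 21
UFP = 288

288


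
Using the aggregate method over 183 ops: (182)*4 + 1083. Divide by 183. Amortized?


Formula: Amortized cost = Total cost / Operations
Total cost = (182 * 4) + (1 * 1083)
Total cost = 728 + 1083 = 1811
Amortized = 1811 / 183 = 9.8962

9.8962


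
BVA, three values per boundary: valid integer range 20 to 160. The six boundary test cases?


Range: [20, 160]
Boundaries: just below min, min, min+1, max-1, max, just above max
Values: [19, 20, 21, 159, 160, 161]

[19, 20, 21, 159, 160, 161]


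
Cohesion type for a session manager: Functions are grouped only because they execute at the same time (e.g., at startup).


Reasoning: Related by timing only
Type: Temporal cohesion

Temporal cohesion


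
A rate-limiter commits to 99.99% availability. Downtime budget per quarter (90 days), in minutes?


Formula: allowed downtime = period * (100 - SLA) / 100
Period (quarter (90 days)) = 129600 minutes
Unavailability fraction = (100 - 99.99) / 100
Allowed downtime = 129600 * (100 - 99.99) / 100
Allowed downtime = 12.96 minutes

12.96 minutes


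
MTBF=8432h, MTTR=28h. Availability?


Availability = MTBF / (MTBF + MTTR)
Availability = 8432 / (8432 + 28)
Availability = 8432 / 8460
Availability = 99.669%

99.669%


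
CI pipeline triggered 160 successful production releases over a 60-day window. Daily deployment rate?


Formula: deployments per day = releases / days
= 160 / 60
= 2.667 deploys/day
(equivalently, 18.67 deploys/week)

2.667 deploys/day


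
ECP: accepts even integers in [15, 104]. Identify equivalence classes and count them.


Constraint: even integers in [15, 104]
Class 1: x < 15 — out-of-range invalid
Class 2: x in [15,104] but odd — wrong type invalid
Class 3: x in [15,104] and even — valid
Class 4: x > 104 — out-of-range invalid
Total equivalence classes: 4

4 equivalence classes


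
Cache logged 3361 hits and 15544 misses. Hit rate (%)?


Formula: hit rate = hits / (hits + misses) * 100
hit rate = 3361 / (3361 + 15544) * 100
hit rate = 3361 / 18905 * 100
hit rate = 17.78%

17.78%


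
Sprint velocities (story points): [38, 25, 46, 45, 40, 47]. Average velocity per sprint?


Formula: Avg velocity = Total points / Number of sprints
Points: [38, 25, 46, 45, 40, 47]
Sum = 38 + 25 + 46 + 45 + 40 + 47 = 241
Avg velocity = 241 / 6 = 40.17 points/sprint

40.17 points/sprint


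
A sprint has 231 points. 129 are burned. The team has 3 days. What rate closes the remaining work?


Formula: Required rate = Remaining points / Days left
Remaining = 231 - 129 = 102 points
Required rate = 102 / 3 = 34.0 points/day

34.0 points/day


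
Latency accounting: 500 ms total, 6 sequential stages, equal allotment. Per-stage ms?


Formula: per_stage = total_budget / stages
per_stage = 500 / 6
per_stage = 83.33 ms

83.33 ms


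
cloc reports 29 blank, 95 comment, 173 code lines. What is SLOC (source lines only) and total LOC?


Total LOC = blank + comment + code
Total LOC = 29 + 95 + 173 = 297
SLOC (source only) = code = 173

Total LOC: 297, SLOC: 173


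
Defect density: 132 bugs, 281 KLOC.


Defect density = defects / KLOC
Defect density = 132 / 281
Defect density = 0.47 defects/KLOC

0.47 defects/KLOC


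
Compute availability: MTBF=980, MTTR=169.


Availability = MTBF / (MTBF + MTTR)
Availability = 980 / (980 + 169)
Availability = 980 / 1149
Availability = 85.2916%

85.2916%


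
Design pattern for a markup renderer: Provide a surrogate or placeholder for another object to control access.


This matches the Proxy pattern

Proxy


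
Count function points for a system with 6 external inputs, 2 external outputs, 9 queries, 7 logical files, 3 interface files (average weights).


UFP = EI*4 + EO*5 + EQ*4 + ILF*10 + EIF*7
UFP = 6*4 + 2*5 + 9*4 + 7*10 + 3*7
UFP = 24 + 10 + 36 + 70 + 21
UFP = 161

161


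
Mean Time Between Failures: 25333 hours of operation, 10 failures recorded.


Formula: MTBF = Total operating time / Number of failures
MTBF = 25333 / 10
MTBF = 2533.3 hours

2533.3 hours


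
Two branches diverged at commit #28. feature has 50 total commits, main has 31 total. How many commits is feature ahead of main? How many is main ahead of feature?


Common ancestor: commit #28
feature commits after divergence: 50 - 28 = 22
main commits after divergence: 31 - 28 = 3
feature is 22 commits ahead of main
main is 3 commits ahead of feature

feature ahead: 22, main ahead: 3


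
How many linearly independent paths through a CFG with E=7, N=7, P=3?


Formula: V(G) = E - N + 2P
V(G) = 7 - 7 + 2*3
V(G) = 0 + 6
V(G) = 6

6


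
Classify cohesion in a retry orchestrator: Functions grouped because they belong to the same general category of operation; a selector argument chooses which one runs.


Reasoning: Grouped by category of activity, not by data or sequence
Type: Logical cohesion

Logical cohesion


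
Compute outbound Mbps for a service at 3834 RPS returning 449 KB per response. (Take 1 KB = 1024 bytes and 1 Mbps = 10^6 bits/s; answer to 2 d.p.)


Formula: Mbps = payload_bytes * RPS * 8 / 1e6
Payload per request = 449 KB = 449 * 1024 = 459776 bytes
Total bytes/sec = 459776 * 3834 = 1762781184
Total bits/sec = 1762781184 * 8 = 14102249472
Mbps = 14102249472 / 1e6 = 14102.25

14102.25 Mbps


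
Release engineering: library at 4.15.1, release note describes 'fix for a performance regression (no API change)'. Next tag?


Current: 4.15.1
Change category: 'fix for a performance regression (no API change)' → patch bump
SemVer rule: patch bump → increment PATCH (MAJOR and MINOR unchanged)
New: 4.15.2

4.15.2


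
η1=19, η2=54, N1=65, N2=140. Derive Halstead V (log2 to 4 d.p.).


Formula: V = N * log2(η), where N = N1 + N2 and η = η1 + η2
η = 19 + 54 = 73
N = 65 + 140 = 205
log2(73) ≈ 6.1898
V = 205 * 6.1898 = 1268.91

1268.91


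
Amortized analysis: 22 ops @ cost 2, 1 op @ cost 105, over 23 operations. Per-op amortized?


Formula: Amortized cost = Total cost / Operations
Total cost = (22 * 2) + (1 * 105)
Total cost = 44 + 105 = 149
Amortized = 149 / 23 = 6.4783

6.4783


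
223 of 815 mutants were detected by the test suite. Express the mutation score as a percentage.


Mutation score = killed / total * 100
Mutation score = 223 / 815 * 100
Mutation score = 27.36%

27.36%


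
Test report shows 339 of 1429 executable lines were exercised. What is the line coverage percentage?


Coverage = covered / total * 100
Coverage = 339 / 1429 * 100
Coverage = 23.72%

23.72%


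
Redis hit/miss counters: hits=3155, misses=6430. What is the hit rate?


Formula: hit rate = hits / (hits + misses) * 100
hit rate = 3155 / (3155 + 6430) * 100
hit rate = 3155 / 9585 * 100
hit rate = 32.92%

32.92%


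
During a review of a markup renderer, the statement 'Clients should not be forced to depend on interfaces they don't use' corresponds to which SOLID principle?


This describes the Interface Segregation Principle (ISP)

Interface Segregation Principle (ISP)


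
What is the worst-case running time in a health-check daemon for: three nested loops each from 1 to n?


Reasoning: three levels of nesting over n
Complexity: O(n^3)

O(n^3)


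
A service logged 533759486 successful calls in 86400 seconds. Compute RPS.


Formula: throughput = requests / seconds
throughput = 533759486 / 86400
throughput = 6177.77 requests/second

6177.77 requests/second


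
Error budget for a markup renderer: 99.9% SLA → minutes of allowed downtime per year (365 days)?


Formula: allowed downtime = period * (100 - SLA) / 100
Period (year (365 days)) = 525600 minutes
Unavailability fraction = (100 - 99.9) / 100
Allowed downtime = 525600 * (100 - 99.9) / 100
Allowed downtime = 525.6 minutes

525.6 minutes
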